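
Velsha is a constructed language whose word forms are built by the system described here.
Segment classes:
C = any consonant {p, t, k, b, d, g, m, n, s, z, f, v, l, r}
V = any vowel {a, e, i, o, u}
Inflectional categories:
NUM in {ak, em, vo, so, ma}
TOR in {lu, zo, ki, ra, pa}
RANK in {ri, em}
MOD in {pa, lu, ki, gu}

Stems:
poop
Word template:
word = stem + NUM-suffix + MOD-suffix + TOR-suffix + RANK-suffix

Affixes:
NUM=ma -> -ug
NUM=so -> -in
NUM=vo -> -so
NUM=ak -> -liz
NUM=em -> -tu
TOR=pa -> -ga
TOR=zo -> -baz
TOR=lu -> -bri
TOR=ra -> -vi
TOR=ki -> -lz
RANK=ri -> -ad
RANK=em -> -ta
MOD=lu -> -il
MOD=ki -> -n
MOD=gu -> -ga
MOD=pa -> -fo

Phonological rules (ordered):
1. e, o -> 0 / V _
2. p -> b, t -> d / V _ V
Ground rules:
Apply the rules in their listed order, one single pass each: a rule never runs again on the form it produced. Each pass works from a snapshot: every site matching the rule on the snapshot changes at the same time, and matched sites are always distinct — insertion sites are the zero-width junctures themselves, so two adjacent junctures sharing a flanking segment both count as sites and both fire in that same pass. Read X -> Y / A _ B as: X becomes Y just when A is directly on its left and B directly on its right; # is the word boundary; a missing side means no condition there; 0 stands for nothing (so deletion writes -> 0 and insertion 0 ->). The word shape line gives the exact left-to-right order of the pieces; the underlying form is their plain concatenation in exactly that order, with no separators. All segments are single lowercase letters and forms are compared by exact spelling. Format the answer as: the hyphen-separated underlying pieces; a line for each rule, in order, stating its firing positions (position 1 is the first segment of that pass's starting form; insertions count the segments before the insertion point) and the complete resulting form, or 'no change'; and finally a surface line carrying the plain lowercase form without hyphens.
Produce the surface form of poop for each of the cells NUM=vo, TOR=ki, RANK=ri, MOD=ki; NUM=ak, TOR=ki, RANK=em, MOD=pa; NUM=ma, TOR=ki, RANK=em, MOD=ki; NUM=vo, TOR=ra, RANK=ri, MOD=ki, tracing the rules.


cell NUM=vo, TOR=ki, RANK=ri, MOD=ki:
underlying: poop-so-n-lz-ad
1. e, o -> 0 / V _: fires at position(s) 3: popsonlzad
2. p -> b, t -> d / V _ V: no change
surface: popsonlzad

cell NUM=ak, TOR=ki, RANK=em, MOD=pa:
underlying: poop-liz-fo-lz-ta
1. e, o -> 0 / V _: fires at position(s) 3: poplizfolzta
2. p -> b, t -> d / V _ V: no change
surface: poplizfolzta

cell NUM=ma, TOR=ki, RANK=em, MOD=ki:
underlying: poop-ug-n-lz-ta
1. e, o -> 0 / V _: fires at position(s) 3: popugnlzta
2. p -> b, t -> d / V _ V: fires at position(s) 3: pobugnlzta
surface: pobugnlzta

cell NUM=vo, TOR=ra, RANK=ri, MOD=ki:
underlying: poop-so-n-vi-ad
1. e, o -> 0 / V _: fires at position(s) 3: popsonviad
2. p -> b, t -> d / V _ V: no change
surface: popsonviad


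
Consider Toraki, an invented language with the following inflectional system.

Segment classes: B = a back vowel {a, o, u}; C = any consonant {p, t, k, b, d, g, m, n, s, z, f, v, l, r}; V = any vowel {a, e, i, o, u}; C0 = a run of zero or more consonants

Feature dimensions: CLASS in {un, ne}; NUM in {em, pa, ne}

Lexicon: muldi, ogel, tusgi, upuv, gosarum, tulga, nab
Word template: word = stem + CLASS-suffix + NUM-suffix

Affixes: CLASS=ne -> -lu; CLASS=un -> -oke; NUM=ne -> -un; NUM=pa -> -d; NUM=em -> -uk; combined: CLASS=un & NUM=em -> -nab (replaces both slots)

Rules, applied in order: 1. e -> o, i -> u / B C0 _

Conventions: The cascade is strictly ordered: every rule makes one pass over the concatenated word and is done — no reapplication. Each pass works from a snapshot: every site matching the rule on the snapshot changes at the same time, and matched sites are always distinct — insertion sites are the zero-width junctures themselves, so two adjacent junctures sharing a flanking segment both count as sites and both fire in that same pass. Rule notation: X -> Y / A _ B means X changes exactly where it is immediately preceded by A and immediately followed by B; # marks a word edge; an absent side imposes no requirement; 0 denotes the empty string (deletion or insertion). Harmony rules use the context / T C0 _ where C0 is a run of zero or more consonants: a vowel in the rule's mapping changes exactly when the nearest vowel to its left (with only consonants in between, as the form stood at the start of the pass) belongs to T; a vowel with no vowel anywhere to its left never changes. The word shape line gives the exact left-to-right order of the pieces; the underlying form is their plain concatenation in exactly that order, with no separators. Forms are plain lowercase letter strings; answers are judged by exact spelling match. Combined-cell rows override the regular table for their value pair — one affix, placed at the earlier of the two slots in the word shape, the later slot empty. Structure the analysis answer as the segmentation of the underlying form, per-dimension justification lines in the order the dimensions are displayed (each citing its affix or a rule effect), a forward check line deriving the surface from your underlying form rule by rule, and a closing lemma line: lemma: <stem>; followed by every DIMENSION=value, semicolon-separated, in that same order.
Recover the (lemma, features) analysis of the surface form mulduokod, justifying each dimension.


underlying: muldi-oke-d
CLASS=un - signalled by the affix -oke
NUM=pa - signalled by the affix -d
check: muldioked -> mulduokod
lemma: muldi; CLASS=un; NUM=pa


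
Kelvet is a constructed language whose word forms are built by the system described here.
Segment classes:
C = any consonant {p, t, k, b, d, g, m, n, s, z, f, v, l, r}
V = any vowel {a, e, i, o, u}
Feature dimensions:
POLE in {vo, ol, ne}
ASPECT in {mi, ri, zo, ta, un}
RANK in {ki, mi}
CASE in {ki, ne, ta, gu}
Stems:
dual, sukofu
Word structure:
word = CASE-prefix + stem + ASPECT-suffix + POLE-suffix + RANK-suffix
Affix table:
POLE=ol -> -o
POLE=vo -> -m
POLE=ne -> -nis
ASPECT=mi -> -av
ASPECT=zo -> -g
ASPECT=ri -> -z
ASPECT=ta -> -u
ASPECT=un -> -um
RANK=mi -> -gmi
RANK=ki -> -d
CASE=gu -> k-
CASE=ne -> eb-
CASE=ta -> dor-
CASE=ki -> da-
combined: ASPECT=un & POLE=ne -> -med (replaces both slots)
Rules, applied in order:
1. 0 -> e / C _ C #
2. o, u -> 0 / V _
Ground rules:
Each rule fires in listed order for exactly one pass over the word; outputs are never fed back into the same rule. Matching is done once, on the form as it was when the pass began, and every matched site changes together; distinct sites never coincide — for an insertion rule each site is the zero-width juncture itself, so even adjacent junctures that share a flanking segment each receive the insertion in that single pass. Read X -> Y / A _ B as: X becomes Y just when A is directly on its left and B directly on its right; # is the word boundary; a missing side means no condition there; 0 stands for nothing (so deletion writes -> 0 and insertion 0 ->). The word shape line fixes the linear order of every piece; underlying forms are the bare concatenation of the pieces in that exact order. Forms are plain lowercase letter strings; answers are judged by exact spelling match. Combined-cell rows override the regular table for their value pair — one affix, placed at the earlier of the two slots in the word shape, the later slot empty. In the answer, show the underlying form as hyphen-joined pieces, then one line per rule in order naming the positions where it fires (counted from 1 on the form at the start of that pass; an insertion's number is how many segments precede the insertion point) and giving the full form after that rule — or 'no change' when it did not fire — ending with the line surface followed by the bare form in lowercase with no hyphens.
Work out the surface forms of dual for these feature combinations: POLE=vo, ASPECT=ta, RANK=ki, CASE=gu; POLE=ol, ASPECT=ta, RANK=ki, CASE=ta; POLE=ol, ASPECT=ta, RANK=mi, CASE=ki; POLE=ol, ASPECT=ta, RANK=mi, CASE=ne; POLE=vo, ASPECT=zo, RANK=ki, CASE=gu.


cell POLE=vo, ASPECT=ta, RANK=ki, CASE=gu:
underlying: k-dual-u-m-d
1. 0 -> e / C _ C #: inserts after position(s) 7: kdualumed
2. o, u -> 0 / V _: no change
surface: kdualumed

cell POLE=ol, ASPECT=ta, RANK=ki, CASE=ta:
underlying: dor-dual-u-o-d
1. 0 -> e / C _ C #: no change
2. o, u -> 0 / V _: fires at position(s) 9: dordualud
surface: dordualud

cell POLE=ol, ASPECT=ta, RANK=mi, CASE=ki:
underlying: da-dual-u-o-gmi
1. 0 -> e / C _ C #: no change
2. o, u -> 0 / V _: fires at position(s) 8: dadualugmi
surface: dadualugmi

cell POLE=ol, ASPECT=ta, RANK=mi, CASE=ne:
underlying: eb-dual-u-o-gmi
1. 0 -> e / C _ C #: no change
2. o, u -> 0 / V _: fires at position(s) 8: ebdualugmi
surface: ebdualugmi

cell POLE=vo, ASPECT=zo, RANK=ki, CASE=gu:
underlying: k-dual-g-m-d
1. 0 -> e / C _ C #: inserts after position(s) 7: kdualgmed
2. o, u -> 0 / V _: no change
surface: kdualgmed


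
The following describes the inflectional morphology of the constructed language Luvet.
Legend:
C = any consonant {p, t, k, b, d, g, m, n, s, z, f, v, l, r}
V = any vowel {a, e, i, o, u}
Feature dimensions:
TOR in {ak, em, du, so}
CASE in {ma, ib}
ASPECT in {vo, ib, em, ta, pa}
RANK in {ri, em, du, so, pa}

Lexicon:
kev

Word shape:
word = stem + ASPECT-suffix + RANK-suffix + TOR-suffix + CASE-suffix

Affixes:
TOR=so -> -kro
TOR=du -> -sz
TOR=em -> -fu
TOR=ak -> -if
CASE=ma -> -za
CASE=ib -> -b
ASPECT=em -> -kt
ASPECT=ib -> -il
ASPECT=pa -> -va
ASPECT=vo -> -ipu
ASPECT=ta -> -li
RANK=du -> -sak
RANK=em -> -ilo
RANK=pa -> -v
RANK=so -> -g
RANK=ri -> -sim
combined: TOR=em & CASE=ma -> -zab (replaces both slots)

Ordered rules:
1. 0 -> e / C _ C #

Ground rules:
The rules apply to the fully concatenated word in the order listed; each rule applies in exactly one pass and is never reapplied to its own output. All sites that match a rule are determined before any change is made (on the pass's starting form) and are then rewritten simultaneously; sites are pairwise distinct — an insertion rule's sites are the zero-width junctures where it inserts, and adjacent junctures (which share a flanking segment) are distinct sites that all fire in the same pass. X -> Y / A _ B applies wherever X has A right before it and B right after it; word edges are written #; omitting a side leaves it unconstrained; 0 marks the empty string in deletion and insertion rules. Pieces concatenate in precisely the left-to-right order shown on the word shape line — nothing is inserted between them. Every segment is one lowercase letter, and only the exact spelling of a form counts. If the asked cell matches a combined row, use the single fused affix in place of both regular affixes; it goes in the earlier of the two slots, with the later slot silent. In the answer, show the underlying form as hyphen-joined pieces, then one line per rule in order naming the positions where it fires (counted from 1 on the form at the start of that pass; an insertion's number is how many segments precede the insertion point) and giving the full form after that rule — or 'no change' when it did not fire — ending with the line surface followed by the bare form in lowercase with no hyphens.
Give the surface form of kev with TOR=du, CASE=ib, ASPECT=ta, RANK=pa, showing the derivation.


underlying: kev-li-v-sz-b
1. 0 -> e / C _ C #: inserts after position(s) 8: kevlivszeb
surface: kevlivszeb


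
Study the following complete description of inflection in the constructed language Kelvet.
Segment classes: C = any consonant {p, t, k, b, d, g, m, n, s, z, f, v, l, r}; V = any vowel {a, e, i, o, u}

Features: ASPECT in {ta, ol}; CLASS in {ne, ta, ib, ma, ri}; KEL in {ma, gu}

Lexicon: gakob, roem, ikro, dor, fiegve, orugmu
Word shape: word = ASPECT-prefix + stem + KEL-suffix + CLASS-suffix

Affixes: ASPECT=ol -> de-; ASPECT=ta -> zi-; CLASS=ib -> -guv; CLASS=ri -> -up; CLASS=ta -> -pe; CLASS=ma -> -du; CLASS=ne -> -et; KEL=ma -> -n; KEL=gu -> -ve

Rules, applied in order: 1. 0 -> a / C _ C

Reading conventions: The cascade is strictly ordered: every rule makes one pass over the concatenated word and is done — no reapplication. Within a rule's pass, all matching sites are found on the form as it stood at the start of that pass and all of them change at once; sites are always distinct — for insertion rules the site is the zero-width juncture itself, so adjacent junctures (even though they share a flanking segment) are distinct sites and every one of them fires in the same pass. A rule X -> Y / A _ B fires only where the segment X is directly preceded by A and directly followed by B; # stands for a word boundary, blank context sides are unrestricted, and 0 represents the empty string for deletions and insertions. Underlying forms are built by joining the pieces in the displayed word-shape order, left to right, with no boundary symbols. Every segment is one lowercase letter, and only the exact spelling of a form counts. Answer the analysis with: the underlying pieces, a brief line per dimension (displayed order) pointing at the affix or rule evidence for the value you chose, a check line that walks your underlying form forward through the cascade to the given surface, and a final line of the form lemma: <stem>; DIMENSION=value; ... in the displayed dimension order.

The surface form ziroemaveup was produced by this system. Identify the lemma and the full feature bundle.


underlying: zi-roem-ve-up
ASPECT=ta - signalled by the affix zi-
CLASS=ri - signalled by the affix -up
KEL=gu - signalled by the affix -ve
check: ziroemveup -> ziroemaveup
lemma: roem; ASPECT=ta; CLASS=ri; KEL=gu


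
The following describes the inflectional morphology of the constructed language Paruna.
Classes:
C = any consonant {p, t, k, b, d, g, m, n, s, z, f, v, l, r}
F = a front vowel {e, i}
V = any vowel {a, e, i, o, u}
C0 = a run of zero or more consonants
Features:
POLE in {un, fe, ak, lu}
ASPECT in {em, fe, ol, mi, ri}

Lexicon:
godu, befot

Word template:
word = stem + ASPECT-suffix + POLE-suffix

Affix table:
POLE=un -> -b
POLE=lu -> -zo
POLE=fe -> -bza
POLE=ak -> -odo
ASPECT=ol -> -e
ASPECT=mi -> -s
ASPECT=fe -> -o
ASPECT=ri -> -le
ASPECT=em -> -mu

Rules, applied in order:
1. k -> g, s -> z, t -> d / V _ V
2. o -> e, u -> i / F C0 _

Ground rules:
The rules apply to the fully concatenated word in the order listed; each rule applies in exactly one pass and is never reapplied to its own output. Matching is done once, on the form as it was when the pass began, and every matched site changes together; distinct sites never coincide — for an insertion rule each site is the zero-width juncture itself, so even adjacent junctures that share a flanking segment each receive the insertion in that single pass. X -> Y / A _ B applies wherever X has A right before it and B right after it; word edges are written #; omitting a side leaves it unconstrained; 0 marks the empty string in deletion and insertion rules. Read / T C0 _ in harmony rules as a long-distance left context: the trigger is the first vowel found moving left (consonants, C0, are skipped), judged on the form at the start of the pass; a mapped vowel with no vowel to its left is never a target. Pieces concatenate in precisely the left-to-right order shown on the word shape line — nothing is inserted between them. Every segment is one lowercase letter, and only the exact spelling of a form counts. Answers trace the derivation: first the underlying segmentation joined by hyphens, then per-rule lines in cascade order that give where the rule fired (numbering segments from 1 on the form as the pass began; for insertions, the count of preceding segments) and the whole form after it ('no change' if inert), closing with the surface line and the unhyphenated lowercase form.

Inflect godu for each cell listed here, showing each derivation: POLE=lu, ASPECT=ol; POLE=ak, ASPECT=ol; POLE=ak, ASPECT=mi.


cell POLE=lu, ASPECT=ol:
underlying: godu-e-zo
1. k -> g, s -> z, t -> d / V _ V: no change
2. o -> e, u -> i / F C0 _: fires at position(s) 7: godueze
surface: godueze

cell POLE=ak, ASPECT=ol:
underlying: godu-e-odo
1. k -> g, s -> z, t -> d / V _ V: no change
2. o -> e, u -> i / F C0 _: fires at position(s) 6: godueedo
surface: godueedo

cell POLE=ak, ASPECT=mi:
underlying: godu-s-odo
1. k -> g, s -> z, t -> d / V _ V: fires at position(s) 5: goduzodo
2. o -> e, u -> i / F C0 _: no change
surface: goduzodo


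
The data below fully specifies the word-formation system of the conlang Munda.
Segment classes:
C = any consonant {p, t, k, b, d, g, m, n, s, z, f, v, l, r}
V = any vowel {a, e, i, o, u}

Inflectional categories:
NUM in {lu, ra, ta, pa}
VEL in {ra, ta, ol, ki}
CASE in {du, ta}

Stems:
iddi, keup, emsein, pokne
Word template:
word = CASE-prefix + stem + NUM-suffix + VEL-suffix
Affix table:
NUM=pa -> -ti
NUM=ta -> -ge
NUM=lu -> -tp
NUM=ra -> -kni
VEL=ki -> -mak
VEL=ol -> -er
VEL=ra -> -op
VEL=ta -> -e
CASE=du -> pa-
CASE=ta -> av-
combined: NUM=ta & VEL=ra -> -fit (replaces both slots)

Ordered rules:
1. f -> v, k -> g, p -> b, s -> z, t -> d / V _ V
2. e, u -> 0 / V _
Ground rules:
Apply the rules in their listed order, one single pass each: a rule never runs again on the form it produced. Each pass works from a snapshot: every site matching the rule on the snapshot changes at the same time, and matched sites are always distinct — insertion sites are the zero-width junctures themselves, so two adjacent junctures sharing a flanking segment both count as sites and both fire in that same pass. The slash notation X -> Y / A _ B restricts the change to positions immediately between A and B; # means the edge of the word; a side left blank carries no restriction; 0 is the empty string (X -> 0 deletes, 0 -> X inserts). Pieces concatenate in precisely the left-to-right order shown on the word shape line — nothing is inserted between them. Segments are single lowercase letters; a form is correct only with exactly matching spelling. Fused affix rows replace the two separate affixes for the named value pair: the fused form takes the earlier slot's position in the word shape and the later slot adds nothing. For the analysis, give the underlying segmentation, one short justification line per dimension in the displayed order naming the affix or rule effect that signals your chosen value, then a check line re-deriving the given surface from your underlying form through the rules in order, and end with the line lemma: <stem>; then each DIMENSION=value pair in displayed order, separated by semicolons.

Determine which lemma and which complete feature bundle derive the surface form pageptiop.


underlying: pa-keup-ti-op
NUM=pa - signalled by the affix -ti
VEL=ra - signalled by the affix -op
CASE=du - signalled by the affix pa-
check: pakeuptiop -> pageuptiop -> pageptiop
lemma: keup; NUM=pa; VEL=ra; CASE=du


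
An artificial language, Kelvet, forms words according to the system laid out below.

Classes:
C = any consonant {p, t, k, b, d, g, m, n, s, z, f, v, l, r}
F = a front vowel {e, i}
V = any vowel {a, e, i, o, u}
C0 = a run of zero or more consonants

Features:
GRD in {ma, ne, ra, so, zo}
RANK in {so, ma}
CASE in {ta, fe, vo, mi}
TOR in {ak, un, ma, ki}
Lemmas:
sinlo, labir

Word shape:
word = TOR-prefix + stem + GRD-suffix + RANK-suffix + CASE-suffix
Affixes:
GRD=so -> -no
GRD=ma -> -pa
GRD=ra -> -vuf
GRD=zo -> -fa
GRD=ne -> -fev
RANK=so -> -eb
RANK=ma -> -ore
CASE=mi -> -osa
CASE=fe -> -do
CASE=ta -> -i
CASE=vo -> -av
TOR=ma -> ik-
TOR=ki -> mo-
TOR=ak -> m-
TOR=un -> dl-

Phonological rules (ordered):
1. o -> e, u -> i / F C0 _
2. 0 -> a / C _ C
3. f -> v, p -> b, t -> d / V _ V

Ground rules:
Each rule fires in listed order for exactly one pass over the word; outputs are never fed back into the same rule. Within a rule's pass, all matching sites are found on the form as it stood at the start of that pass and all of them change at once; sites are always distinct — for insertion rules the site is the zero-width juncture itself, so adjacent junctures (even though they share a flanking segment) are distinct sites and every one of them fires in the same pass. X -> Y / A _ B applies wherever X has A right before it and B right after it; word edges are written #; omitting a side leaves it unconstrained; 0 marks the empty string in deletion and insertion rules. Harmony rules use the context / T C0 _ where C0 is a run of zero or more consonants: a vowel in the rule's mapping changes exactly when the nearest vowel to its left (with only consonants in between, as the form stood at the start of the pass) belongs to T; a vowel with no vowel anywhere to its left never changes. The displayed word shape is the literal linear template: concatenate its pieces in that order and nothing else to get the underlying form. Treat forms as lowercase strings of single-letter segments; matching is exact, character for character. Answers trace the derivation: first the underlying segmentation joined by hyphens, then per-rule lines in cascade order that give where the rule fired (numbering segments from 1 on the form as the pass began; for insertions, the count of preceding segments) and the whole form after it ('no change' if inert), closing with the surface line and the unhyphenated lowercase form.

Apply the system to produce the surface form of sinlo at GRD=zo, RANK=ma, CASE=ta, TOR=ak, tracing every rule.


underlying: m-sinlo-fa-ore-i
1. o -> e, u -> i / F C0 _: fires at position(s) 6: msinlefaorei
2. 0 -> a / C _ C: inserts after position(s) 1, 4: masinalefaorei
3. f -> v, p -> b, t -> d / V _ V: fires at position(s) 9: masinalevaorei
surface: masinalevaorei


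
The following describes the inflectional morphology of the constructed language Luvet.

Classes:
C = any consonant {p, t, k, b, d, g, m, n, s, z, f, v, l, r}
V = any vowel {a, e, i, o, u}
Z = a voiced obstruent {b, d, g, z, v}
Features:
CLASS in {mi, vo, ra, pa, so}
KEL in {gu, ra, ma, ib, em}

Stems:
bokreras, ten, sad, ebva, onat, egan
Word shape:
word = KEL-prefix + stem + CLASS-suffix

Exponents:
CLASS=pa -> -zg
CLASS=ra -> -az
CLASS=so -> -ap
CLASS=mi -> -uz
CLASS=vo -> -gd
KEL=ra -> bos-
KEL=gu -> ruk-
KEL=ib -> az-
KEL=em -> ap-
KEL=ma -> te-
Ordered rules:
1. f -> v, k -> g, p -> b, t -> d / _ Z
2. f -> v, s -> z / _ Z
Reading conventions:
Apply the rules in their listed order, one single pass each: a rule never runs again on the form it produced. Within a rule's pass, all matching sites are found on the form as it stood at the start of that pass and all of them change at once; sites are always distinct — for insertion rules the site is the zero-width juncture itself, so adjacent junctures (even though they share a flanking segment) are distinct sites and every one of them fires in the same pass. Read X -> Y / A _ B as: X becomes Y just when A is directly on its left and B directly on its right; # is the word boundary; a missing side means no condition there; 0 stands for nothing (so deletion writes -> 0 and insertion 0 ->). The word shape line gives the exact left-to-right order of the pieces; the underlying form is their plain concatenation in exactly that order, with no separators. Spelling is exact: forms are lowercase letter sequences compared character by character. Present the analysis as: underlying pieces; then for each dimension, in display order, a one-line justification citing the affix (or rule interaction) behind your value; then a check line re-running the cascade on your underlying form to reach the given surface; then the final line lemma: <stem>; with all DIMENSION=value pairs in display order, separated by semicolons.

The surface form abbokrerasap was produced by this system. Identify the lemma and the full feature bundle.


underlying: ap-bokreras-ap
CLASS=so - signalled by the affix -ap
KEL=em - signalled by the affix ap-
check: apbokrerasap -> abbokrerasap -> abbokrerasap
lemma: bokreras; CLASS=so; KEL=em


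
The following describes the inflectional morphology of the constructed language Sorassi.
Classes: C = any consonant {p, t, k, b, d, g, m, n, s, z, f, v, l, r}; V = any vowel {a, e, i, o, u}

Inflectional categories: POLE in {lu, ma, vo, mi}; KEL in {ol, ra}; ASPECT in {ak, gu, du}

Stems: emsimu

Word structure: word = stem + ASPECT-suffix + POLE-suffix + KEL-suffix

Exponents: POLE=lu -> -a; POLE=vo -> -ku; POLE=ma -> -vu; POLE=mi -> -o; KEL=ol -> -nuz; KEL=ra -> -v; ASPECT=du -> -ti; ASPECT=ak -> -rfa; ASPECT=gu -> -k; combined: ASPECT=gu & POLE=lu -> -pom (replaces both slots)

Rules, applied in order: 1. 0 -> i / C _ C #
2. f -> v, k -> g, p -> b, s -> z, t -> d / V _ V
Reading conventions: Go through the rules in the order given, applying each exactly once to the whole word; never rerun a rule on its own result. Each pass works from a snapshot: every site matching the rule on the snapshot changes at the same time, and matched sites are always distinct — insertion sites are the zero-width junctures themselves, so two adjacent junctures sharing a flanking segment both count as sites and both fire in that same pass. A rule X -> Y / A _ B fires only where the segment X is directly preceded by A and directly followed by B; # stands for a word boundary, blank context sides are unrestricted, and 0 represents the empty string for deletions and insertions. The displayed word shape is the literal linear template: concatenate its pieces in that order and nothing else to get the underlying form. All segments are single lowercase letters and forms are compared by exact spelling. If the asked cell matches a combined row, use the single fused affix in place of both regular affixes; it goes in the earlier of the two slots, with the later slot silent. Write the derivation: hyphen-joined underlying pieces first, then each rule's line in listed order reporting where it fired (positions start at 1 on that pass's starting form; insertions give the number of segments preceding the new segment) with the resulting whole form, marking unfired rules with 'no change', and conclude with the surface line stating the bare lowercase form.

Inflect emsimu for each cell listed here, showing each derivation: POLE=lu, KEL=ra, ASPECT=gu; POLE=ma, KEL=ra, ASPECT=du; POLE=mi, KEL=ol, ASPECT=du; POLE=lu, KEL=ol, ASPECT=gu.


cell POLE=lu, KEL=ra, ASPECT=gu:
underlying: emsimu-pom-v
1. 0 -> i / C _ C #: inserts after position(s) 9: emsimupomiv
2. f -> v, k -> g, p -> b, s -> z, t -> d / V _ V: fires at position(s) 7: emsimubomiv
surface: emsimubomiv

cell POLE=ma, KEL=ra, ASPECT=du:
underlying: emsimu-ti-vu-v
1. 0 -> i / C _ C #: no change
2. f -> v, k -> g, p -> b, s -> z, t -> d / V _ V: fires at position(s) 7: emsimudivuv
surface: emsimudivuv

cell POLE=mi, KEL=ol, ASPECT=du:
underlying: emsimu-ti-o-nuz
1. 0 -> i / C _ C #: no change
2. f -> v, k -> g, p -> b, s -> z, t -> d / V _ V: fires at position(s) 7: emsimudionuz
surface: emsimudionuz

cell POLE=lu, KEL=ol, ASPECT=gu:
underlying: emsimu-pom-nuz
1. 0 -> i / C _ C #: no change
2. f -> v, k -> g, p -> b, s -> z, t -> d / V _ V: fires at position(s) 7: emsimubomnuz
surface: emsimubomnuz


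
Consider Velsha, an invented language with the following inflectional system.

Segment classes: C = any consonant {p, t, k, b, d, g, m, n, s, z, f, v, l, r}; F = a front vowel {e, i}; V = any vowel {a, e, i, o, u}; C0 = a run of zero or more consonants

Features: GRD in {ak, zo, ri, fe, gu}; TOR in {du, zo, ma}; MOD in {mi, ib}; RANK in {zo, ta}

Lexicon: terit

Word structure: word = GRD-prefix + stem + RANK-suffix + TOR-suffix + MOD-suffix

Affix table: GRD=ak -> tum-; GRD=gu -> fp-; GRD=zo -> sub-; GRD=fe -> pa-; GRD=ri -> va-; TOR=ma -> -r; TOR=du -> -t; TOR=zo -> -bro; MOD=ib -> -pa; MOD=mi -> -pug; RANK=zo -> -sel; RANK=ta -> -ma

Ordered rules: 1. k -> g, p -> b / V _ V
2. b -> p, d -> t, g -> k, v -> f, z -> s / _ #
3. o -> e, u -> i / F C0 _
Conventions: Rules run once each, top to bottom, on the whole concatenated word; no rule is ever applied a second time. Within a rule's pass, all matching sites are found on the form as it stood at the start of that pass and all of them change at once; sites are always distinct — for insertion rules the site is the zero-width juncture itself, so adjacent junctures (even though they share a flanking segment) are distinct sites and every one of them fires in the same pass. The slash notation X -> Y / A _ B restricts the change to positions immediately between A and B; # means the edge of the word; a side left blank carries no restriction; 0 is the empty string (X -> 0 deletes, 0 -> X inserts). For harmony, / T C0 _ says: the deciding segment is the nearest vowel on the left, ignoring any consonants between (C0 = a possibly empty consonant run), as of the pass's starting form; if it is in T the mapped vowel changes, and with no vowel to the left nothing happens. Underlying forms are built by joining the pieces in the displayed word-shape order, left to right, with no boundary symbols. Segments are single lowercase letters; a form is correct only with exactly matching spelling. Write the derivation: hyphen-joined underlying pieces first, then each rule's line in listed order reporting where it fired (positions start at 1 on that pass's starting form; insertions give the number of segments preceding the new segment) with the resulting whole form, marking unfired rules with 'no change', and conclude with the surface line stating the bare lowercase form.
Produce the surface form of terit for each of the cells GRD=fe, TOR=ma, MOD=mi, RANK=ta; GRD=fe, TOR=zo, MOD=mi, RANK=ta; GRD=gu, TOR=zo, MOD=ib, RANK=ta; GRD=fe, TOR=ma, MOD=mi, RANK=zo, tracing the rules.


cell GRD=fe, TOR=ma, MOD=mi, RANK=ta:
underlying: pa-terit-ma-r-pug
1. k -> g, p -> b / V _ V: no change
2. b -> p, d -> t, g -> k, v -> f, z -> s / _ #: fires at position(s) 13: pateritmarpuk
3. o -> e, u -> i / F C0 _: no change
surface: pateritmarpuk

cell GRD=fe, TOR=zo, MOD=mi, RANK=ta:
underlying: pa-terit-ma-bro-pug
1. k -> g, p -> b / V _ V: fires at position(s) 13: pateritmabrobug
2. b -> p, d -> t, g -> k, v -> f, z -> s / _ #: fires at position(s) 15: pateritmabrobuk
3. o -> e, u -> i / F C0 _: no change
surface: pateritmabrobuk

cell GRD=gu, TOR=zo, MOD=ib, RANK=ta:
underlying: fp-terit-ma-bro-pa
1. k -> g, p -> b / V _ V: fires at position(s) 13: fpteritmabroba
2. b -> p, d -> t, g -> k, v -> f, z -> s / _ #: no change
3. o -> e, u -> i / F C0 _: no change
surface: fpteritmabroba

cell GRD=fe, TOR=ma, MOD=mi, RANK=zo:
underlying: pa-terit-sel-r-pug
1. k -> g, p -> b / V _ V: no change
2. b -> p, d -> t, g -> k, v -> f, z -> s / _ #: fires at position(s) 14: pateritselrpuk
3. o -> e, u -> i / F C0 _: fires at position(s) 13: pateritselrpik
surface: pateritselrpik


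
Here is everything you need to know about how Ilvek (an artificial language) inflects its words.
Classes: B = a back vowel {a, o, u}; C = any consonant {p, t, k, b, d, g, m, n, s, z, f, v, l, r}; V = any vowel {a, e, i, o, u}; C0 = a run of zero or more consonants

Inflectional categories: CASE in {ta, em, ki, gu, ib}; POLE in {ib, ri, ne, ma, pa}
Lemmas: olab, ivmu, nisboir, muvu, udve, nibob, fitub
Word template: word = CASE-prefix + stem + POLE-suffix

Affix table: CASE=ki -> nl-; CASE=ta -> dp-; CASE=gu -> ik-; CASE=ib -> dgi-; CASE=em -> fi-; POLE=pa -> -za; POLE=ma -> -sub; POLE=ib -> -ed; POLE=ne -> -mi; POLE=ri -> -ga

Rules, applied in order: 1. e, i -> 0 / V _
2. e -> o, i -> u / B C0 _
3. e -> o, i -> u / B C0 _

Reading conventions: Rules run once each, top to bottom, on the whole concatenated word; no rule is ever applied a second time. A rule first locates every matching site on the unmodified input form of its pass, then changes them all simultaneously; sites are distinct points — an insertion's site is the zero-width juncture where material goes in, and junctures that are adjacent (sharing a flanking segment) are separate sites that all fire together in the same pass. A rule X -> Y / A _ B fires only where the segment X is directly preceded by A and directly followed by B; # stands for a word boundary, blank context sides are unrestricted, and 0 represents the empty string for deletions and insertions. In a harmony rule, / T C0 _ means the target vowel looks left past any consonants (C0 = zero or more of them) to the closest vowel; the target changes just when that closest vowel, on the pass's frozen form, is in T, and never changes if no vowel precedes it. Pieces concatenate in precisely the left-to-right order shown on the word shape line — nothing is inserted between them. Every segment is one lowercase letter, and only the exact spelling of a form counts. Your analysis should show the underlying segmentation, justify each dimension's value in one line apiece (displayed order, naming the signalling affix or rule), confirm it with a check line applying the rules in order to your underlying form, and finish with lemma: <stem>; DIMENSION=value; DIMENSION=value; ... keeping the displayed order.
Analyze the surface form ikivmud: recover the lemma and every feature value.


underlying: ik-ivmu-ed
CASE=gu - signalled by the affix ik-
POLE=ib - signalled by the affix -ed
check: ikivmued -> ikivmud -> ikivmud -> ikivmud
lemma: ivmu; CASE=gu; POLE=ib


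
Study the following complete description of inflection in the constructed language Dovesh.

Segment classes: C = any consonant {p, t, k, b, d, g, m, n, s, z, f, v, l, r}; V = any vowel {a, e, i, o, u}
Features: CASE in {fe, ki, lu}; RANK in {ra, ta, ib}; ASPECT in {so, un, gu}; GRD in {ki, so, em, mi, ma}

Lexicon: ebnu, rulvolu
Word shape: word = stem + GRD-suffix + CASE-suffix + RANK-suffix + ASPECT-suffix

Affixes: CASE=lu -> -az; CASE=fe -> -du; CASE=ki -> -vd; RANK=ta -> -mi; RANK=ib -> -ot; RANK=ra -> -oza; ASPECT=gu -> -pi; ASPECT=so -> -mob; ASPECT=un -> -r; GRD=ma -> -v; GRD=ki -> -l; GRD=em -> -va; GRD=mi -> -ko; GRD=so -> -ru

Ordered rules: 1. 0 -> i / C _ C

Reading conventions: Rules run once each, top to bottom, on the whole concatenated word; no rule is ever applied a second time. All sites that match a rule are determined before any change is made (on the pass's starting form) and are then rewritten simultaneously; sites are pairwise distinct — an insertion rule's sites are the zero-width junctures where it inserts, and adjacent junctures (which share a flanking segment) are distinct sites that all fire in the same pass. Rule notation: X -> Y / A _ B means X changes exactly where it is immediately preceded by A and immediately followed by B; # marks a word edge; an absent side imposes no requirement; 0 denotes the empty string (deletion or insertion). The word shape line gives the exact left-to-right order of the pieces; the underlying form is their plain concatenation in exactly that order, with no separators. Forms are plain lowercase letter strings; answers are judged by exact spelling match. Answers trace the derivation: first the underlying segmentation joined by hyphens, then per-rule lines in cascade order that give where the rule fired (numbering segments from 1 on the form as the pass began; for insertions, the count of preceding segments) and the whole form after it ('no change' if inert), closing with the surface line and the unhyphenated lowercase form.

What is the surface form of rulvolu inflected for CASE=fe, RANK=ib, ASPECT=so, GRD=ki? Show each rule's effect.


underlying: rulvolu-l-du-ot-mob
1. 0 -> i / C _ C: inserts after position(s) 3, 8, 12: rulivoluliduotimob
surface: rulivoluliduotimob


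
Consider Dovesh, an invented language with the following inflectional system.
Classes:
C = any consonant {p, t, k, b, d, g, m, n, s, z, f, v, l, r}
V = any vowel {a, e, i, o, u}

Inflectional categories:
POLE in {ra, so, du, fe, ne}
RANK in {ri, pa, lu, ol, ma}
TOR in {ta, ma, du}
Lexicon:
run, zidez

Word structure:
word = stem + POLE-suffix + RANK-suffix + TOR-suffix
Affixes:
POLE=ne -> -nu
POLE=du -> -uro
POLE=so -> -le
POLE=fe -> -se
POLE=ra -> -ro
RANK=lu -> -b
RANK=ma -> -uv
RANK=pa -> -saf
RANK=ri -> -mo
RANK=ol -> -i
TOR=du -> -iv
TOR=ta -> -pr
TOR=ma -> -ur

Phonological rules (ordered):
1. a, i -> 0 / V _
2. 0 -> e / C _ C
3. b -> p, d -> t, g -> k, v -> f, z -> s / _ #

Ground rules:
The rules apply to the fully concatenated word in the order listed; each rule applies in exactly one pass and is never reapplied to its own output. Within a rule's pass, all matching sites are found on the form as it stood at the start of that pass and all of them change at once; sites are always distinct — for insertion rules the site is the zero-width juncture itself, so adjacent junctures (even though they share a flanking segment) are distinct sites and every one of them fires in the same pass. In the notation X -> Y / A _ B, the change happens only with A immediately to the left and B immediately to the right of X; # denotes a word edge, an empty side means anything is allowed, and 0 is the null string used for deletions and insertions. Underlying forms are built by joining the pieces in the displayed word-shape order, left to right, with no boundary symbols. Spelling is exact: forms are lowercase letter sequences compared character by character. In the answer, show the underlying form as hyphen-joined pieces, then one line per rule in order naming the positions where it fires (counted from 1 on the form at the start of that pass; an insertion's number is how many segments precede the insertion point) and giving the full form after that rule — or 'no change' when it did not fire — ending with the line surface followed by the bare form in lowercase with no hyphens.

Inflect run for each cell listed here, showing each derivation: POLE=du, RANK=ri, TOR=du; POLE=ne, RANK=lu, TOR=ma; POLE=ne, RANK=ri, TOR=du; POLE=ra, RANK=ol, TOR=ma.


cell POLE=du, RANK=ri, TOR=du:
underlying: run-uro-mo-iv
1. a, i -> 0 / V _: fires at position(s) 9: runuromov
2. 0 -> e / C _ C: no change
3. b -> p, d -> t, g -> k, v -> f, z -> s / _ #: fires at position(s) 9: runuromof
surface: runuromof

cell POLE=ne, RANK=lu, TOR=ma:
underlying: run-nu-b-ur
1. a, i -> 0 / V _: no change
2. 0 -> e / C _ C: inserts after position(s) 3: runenubur
3. b -> p, d -> t, g -> k, v -> f, z -> s / _ #: no change
surface: runenubur

cell POLE=ne, RANK=ri, TOR=du:
underlying: run-nu-mo-iv
1. a, i -> 0 / V _: fires at position(s) 8: runnumov
2. 0 -> e / C _ C: inserts after position(s) 3: runenumov
3. b -> p, d -> t, g -> k, v -> f, z -> s / _ #: fires at position(s) 9: runenumof
surface: runenumof

cell POLE=ra, RANK=ol, TOR=ma:
underlying: run-ro-i-ur
1. a, i -> 0 / V _: fires at position(s) 6: runrour
2. 0 -> e / C _ C: inserts after position(s) 3: runerour
3. b -> p, d -> t, g -> k, v -> f, z -> s / _ #: no change
surface: runerour


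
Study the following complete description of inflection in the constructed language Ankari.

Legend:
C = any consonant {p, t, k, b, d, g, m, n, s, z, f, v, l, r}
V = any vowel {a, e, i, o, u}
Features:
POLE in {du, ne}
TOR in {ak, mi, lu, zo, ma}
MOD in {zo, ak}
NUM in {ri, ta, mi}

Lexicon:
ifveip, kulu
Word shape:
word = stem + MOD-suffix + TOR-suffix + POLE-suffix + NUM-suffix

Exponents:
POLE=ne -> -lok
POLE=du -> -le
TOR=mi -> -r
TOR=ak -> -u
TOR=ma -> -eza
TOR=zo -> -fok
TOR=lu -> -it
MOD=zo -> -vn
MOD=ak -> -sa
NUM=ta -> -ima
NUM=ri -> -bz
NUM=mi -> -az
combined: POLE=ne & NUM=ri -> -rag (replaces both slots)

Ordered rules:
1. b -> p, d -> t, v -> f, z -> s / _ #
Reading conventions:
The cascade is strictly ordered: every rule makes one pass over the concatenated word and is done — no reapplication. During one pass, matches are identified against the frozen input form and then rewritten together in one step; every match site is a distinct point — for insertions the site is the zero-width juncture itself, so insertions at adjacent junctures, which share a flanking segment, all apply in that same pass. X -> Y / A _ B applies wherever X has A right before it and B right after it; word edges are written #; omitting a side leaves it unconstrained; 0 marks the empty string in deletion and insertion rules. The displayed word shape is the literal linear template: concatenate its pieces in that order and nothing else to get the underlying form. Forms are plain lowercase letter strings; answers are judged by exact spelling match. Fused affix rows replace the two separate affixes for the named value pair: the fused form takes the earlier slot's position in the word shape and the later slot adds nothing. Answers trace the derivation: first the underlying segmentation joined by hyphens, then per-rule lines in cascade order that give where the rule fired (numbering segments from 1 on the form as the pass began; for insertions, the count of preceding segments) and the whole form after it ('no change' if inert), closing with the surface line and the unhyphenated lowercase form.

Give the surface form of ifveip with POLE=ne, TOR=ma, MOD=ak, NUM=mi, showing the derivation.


underlying: ifveip-sa-eza-lok-az
1. b -> p, d -> t, v -> f, z -> s / _ #: fires at position(s) 16: ifveipsaezalokas
surface: ifveipsaezalokas
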